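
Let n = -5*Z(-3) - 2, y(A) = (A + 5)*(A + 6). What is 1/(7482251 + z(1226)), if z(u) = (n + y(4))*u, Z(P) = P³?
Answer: 1/7755649 ≈ 1.2894e-7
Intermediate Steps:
y(A) = (5 + A)*(6 + A)
n = 133 (n = -5*(-3)³ - 2 = -5*(-27) - 2 = 135 - 2 = 133)
z(u) = 223*u (z(u) = (133 + (30 + 4² + 11*4))*u = (133 + (30 + 16 + 44))*u = (133 + 90)*u = 223*u)
1/(7482251 + z(1226)) = 1/(7482251 + 223*1226) = 1/(7482251 + 273398) = 1/7755649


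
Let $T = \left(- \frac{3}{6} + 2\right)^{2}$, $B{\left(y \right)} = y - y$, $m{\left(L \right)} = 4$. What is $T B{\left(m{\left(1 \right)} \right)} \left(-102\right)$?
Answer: $0$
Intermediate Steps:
$B{\left(y \right)} = 0$
$T = \frac{9}{4}$ ($T = \left(\left(-3\right) \frac{1}{6} + 2\right)^{2} = \left(- \frac{1}{2} + 2\right)^{2} = \left(\frac{3}{2}\right)^{2} = \frac{9}{4} \approx 2.25$)
$T B{\left(m{\left(1 \right)} \right)} \left(-102\right) = \frac{9}{4} \cdot 0 \left(-102\right) = 0 \left(-102\right) = 0$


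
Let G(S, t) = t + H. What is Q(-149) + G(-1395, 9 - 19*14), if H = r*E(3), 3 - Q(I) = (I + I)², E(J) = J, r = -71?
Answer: -89271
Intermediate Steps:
Q(I) = 3 - 4*I² (Q(I) = 3 - (I + I)² = 3 - (2*I)² = 3 - 4*I²)
H = -213 (H = -71*3 = -213)
G(S, t) = -213 + t (G(S, t) = t - 213 = -213 + t)
Q(-149) + G(-1395, 9 - 19*14) = (3 - 4*(-149)²) + (-213 + (9 - 19*14)) = (3 - 4*22201) + (-213 + (9 - 266)) = (3 - 88804) + (-213 - 257) = -88801 - 470 = -89271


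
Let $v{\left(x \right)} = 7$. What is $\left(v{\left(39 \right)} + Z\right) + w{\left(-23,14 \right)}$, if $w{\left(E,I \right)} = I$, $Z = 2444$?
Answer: $2465$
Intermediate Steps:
$\left(v{\left(39 \right)} + Z\right) + w{\left(-23,14 \right)} = \left(7 + 2444\right) + 14 = 2451 + 14 = 2465$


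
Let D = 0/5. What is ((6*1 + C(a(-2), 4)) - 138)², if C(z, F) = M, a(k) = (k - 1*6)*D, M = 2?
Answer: 16900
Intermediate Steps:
D = 0 (D = 0*(⅕) = 0)
a(k) = 0 (a(k) = (k - 1*6)*0 = (k - 6)*0 = (-6 + k)*0 = 0)
C(z, F) = 2
((6*1 + C(a(-2), 4)) - 138)² = ((6*1 + 2) - 138)² = ((6 + 2) - 138)² = (8 - 138)² = (-130)² = 16900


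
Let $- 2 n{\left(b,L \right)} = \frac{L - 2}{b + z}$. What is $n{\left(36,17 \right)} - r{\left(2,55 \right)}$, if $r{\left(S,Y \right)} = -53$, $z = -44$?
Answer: $\frac{863}{16} \approx 53.938$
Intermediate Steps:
$n{\left(b,L \right)} = - \frac{-2 + L}{2 \left(-44 + b\right)}$ ($n{\left(b,L \right)} = - \frac{\left(L - 2\right) \frac{1}{b - 44}}{2} = - \frac{\left(-2 + L\right) \frac{1}{-44 + b}}{2} = - \frac{\frac{1}{-44 + b} \left(-2 + L\right)}{2} = - \frac{-2 + L}{2 \left(-44 + b\right)}$)
$n{\left(36,17 \right)} - r{\left(2,55 \right)} = \frac{2 - 17}{2 \left(-44 + 36\right)} - -53 = \frac{2 - 17}{2 \left(-8\right)} + 53 = \frac{1}{2} \left(- \frac{1}{8}\right) \left(-15\right) + 53 = \frac{15}{16} + 53 = \frac{863}{16}$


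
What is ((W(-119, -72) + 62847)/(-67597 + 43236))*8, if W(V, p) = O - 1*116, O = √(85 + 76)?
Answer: -501848/24361 - 8*√161/24361 ≈ -20.605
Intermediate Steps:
O = √161 ≈ 12.689
W(V, p) = -116 + √161 (W(V, p) = √161 - 1*116 = √161 - 116 = -116 + √161)
((W(-119, -72) + 62847)/(-67597 + 43236))*8 = (((-116 + √161) + 62847)/(-67597 + 43236))*8 = ((62731 + √161)/(-24361))*8 = ((62731 + √161)*(-1/24361))*8 = (-62731/24361 - √161/24361)*8 = -501848/24361 - 8*√161/24361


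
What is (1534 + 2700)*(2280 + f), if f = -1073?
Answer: 5110438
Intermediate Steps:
(1534 + 2700)*(2280 + f) = (1534 + 2700)*(2280 - 1073) = 4234*1207 = 5110438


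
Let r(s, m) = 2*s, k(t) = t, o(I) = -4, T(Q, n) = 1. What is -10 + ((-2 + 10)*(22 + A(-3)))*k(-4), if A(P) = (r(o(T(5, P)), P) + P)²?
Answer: -4586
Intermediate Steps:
A(P) = (-8 + P)² (A(P) = (2*(-4) + P)² = (-8 + P)²)
-10 + ((-2 + 10)*(22 + A(-3)))*k(-4) = -10 + ((-2 + 10)*(22 + (-8 - 3)²))*(-4) = -10 + (8*(22 + (-11)²))*(-4) = -10 + (8*(22 + 121))*(-4) = -10 + (8*143)*(-4) = -10 + 1144*(-4) = -10 - 4576 = -4586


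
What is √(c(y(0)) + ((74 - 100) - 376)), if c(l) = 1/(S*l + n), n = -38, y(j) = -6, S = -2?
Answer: I*√271778/26 ≈ 20.051*I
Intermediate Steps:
c(l) = 1/(-38 - 2*l) (c(l) = 1/(-2*l - 38) = 1/(-38 - 2*l))
√(c(y(0)) + ((74 - 100) - 376)) = √(-1/(38 + 2*(-6)) + ((74 - 100) - 376)) = √(-1/(38 - 12) + (-26 - 376)) = √(-1/26 - 402) = √(-10453/26) = I*√271778/26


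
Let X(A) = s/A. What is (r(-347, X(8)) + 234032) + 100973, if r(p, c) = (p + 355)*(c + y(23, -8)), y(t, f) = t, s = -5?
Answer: 335184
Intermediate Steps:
X(A) = -5/A
r(p, c) = (23 + c)*(355 + p) (r(p, c) = (p + 355)*(c + 23) = (355 + p)*(23 + c) = (23 + c)*(355 + p))
(r(-347, X(8)) + 234032) + 100973 = ((8165 + 23*(-347) + 355*(-5/8) - 5/8*(-347)) + 234032) + 100973 = ((8165 - 7981 + 355*(-5*1/8) - 5*1/8*(-347)) + 234032) + 100973 = ((8165 - 7981 + 355*(-5/8) - 5/8*(-347)) + 234032) + 100973 = ((8165 - 7981 - 1775/8 + 1735/8) + 234032) + 100973 = (179 + 234032) + 100973 = 234211 + 100973 = 335184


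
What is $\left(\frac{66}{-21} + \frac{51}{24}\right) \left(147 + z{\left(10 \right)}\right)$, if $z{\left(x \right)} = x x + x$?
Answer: $- \frac{14649}{56} \approx -261.59$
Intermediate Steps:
$z{\left(x \right)} = x + x^{2}$ ($z{\left(x \right)} = x^{2} + x = x + x^{2}$)
$\left(\frac{66}{-21} + \frac{51}{24}\right) \left(147 + z{\left(10 \right)}\right) = \left(\frac{66}{-21} + \frac{51}{24}\right) \left(147 + 10 \left(1 + 10\right)\right) = \left(66 \left(- \frac{1}{21}\right) + 51 \cdot \frac{1}{24}\right) \left(147 + 10 \cdot 11\right) = \left(- \frac{22}{7} + \frac{17}{8}\right) \left(147 + 110\right) = \left(- \frac{57}{56}\right) 257 = - \frac{14649}{56}$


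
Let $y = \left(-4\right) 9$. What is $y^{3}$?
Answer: $-46656$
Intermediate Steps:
$y = -36$
$y^{3} = \left(-36\right)^{3} = -46656$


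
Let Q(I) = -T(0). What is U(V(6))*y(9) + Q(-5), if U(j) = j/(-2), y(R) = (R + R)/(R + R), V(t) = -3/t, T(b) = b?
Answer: ¼ ≈ 0.25000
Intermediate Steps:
y(R) = 1 (y(R) = (2*R)/((2*R)) = (2*R)*(1/(2*R)) = 1)
U(j) = -j/2 (U(j) = j*(-½) = -j/2)
Q(I) = 0 (Q(I) = -1*0 = 0)
U(V(6))*y(9) + Q(-5) = -(-3)/(2*6)*1 + 0 = -½*(-½)*1 + 0 = (¼)*1 + 0 = ¼ + 0 = ¼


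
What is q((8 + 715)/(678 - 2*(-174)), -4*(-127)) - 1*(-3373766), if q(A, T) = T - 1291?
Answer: 3372983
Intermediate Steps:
q(A, T) = -1291 + T
q((8 + 715)/(678 - 2*(-174)), -4*(-127)) - 1*(-3373766) = (-1291 - 4*(-127)) - 1*(-3373766) = (-1291 + 508) + 3373766 = -783 + 3373766 = 3372983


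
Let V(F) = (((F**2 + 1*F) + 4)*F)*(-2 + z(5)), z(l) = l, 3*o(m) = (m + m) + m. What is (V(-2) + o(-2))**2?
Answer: 1444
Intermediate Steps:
o(m) = m (o(m) = ((m + m) + m)/3 = (2*m + m)/3 = (3*m)/3 = m)
V(F) = 3*F*(4 + F + F**2) (V(F) = (((F**2 + 1*F) + 4)*F)*(-2 + 5) = (((F**2 + F) + 4)*F)*3 = (((F + F**2) + 4)*F)*3 = ((4 + F + F**2)*F)*3 = (F*(4 + F + F**2))*3 = 3*F*(4 + F + F**2))
(V(-2) + o(-2))**2 = (3*(-2)*(4 - 2 + (-2)**2) - 2)**2 = (3*(-2)*(4 - 2 + 4) - 2)**2 = (3*(-2)*6 - 2)**2 = (-36 - 2)**2 = (-38)**2 = 1444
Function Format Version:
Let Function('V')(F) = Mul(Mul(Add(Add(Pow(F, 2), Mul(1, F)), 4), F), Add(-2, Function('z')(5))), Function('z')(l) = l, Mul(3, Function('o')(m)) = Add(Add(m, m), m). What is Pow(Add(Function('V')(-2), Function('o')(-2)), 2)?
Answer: 1444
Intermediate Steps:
Function('o')(m) = m (Function('o')(m) = Mul(Rational(1, 3), Add(Add(m, m), m)) = Mul(Rational(1, 3), Add(Mul(2, m), m)) = Mul(Rational(1, 3), Mul(3, m)) = m)
Function('V')(F) = Mul(3, F, Add(4, F, Pow(F, 2))) (Function('V')(F) = Mul(Mul(Add(Add(Pow(F, 2), Mul(1, F)), 4), F), Add(-2, 5)) = Mul(Mul(Add(Add(Pow(F, 2), F), 4), F), 3) = Mul(Mul(Add(Add(F, Pow(F, 2)), 4), F), 3) = Mul(Mul(Add(4, F, Pow(F, 2)), F), 3) = Mul(Mul(F, Add(4, F, Pow(F, 2))), 3) = Mul(3, F, Add(4, F, Pow(F, 2))))
Pow(Add(Function('V')(-2), Function('o')(-2)), 2) = Pow(Add(Mul(3, -2, Add(4, -2, Pow(-2, 2))), -2), 2) = Pow(Add(Mul(3, -2, Add(4, -2, 4)), -2), 2) = Pow(Add(Mul(3, -2, 6), -2), 2) = Pow(Add(-36, -2), 2) = Pow(-38, 2) = 1444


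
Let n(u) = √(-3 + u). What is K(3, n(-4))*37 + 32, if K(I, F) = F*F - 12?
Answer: -671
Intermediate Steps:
K(I, F) = -12 + F² (K(I, F) = F² - 12 = -12 + F²)
K(3, n(-4))*37 + 32 = (-12 + (√(-3 - 4))²)*37 + 32 = (-12 + (√(-7))²)*37 + 32 = (-12 + (I*√7)²)*37 + 32 = (-12 - 7)*37 + 32 = -19*37 + 32 = -703 + 32 = -671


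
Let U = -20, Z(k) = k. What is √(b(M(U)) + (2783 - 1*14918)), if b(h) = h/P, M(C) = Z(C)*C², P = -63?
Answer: I*√5295535/21 ≈ 109.58*I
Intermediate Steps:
M(C) = C³ (M(C) = C*C² = C³)
b(h) = -h/63 (b(h) = h/(-63) = h*(-1/63) = -h/63)
√(b(M(U)) + (2783 - 1*14918)) = √(-1/63*(-20)³ + (2783 - 1*14918)) = √(-1/63*(-8000) + (2783 - 14918)) = √(8000/63 - 12135) = √(-756505/63) = I*√5295535/21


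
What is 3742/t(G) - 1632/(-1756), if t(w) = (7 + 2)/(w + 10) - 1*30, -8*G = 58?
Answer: -8975083/64533 ≈ -139.08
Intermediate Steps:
G = -29/4 (G = -1/8*58 = -29/4 ≈ -7.2500)
t(w) = -30 + 9/(10 + w) (t(w) = 9/(10 + w) - 30 = -30 + 9/(10 + w))
3742/t(G) - 1632/(-1756) = 3742/((3*(-97 - 10*(-29/4))/(10 - 29/4))) - 1632/(-1756) = 3742/((3*(-97 + 145/2)/(11/4))) - 1632*(-1/1756) = 3742/((3*(4/11)*(-49/2))) + 408/439 = 3742/(-294/11) + 408/439 = 3742*(-11/294) + 408/439 = -20581/147 + 408/439 = -8975083/64533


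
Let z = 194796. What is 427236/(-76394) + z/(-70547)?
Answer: -22510731858/2694683759 ≈ -8.3538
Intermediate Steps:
427236/(-76394) + z/(-70547) = 427236/(-76394) + 194796/(-70547) = 427236*(-1/76394) + 194796*(-1/70547) = -213618/38197 - 194796/70547 = -22510731858/2694683759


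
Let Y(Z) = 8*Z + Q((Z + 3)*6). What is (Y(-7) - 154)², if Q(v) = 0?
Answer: 44100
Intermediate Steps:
Y(Z) = 8*Z (Y(Z) = 8*Z + 0 = 8*Z)
(Y(-7) - 154)² = (8*(-7) - 154)² = (-56 - 154)² = (-210)² = 44100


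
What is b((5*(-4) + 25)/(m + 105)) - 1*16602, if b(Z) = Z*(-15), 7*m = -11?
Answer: -12020373/724 ≈ -16603.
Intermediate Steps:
m = -11/7 (m = (1/7)*(-11) = -11/7 ≈ -1.5714)
b(Z) = -15*Z
b((5*(-4) + 25)/(m + 105)) - 1*16602 = -15*(5*(-4) + 25)/(-11/7 + 105) - 1*16602 = -15*(-20 + 25)/724/7 - 16602 = -75*7/724 - 16602 = -15*35/724 - 16602 = -525/724 - 16602 = -12020373/724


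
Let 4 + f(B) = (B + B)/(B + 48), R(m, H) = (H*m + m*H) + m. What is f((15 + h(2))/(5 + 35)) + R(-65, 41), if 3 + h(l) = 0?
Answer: -869237/161 ≈ -5399.0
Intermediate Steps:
h(l) = -3 (h(l) = -3 + 0 = -3)
R(m, H) = m + 2*H*m (R(m, H) = (H*m + H*m) + m = 2*H*m + m = m + 2*H*m)
f(B) = -4 + 2*B/(48 + B) (f(B) = -4 + (B + B)/(B + 48) = -4 + (2*B)/(48 + B) = -4 + 2*B/(48 + B))
f((15 + h(2))/(5 + 35)) + R(-65, 41) = 2*(-96 - (15 - 3)/(5 + 35))/(48 + (15 - 3)/(5 + 35)) - 65*(1 + 2*41) = 2*(-96 - 12/40)/(48 + 12/40) - 65*(1 + 82) = 2*(-96 - 12/40)/(48 + 12*(1/40)) - 65*83 = 2*(-96 - 1*3/10)/(48 + 3/10) - 5395 = 2*(-96 - 3/10)/(483/10) - 5395 = 2*(10/483)*(-963/10) - 5395 = -642/161 - 5395 = -869237/161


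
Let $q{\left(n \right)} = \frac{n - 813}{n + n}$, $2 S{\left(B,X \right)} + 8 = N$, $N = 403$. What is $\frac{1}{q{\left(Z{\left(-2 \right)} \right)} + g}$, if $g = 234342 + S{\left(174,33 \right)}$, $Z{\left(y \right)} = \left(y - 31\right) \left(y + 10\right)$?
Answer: $\frac{176}{41279311} \approx 4.2636 \cdot 10^{-6}$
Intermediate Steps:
$S{\left(B,X \right)} = \frac{395}{2}$ ($S{\left(B,X \right)} = -4 + \frac{1}{2} \cdot 403 = -4 + \frac{403}{2} = \frac{395}{2}$)
$Z{\left(y \right)} = \left(-31 + y\right) \left(10 + y\right)$
$q{\left(n \right)} = \frac{-813 + n}{2 n}$
$g = \frac{469079}{2}$ ($g = 234342 + \frac{395}{2} = \frac{469079}{2} \approx 2.3454 \cdot 10^{5}$)
$\frac{1}{q{\left(Z{\left(-2 \right)} \right)} + g} = \frac{1}{\frac{-813 - \left(268 - 4\right)}{2 \left(-310 + \left(-2\right)^{2} - -42\right)} + \frac{469079}{2}} = \frac{1}{\frac{-813 + \left(-310 + 4 + 42\right)}{2 \left(-310 + 4 + 42\right)} + \frac{469079}{2}} = \frac{1}{\frac{-813 - 264}{2 \left(-264\right)} + \frac{469079}{2}} = \frac{1}{\frac{1}{2} \left(- \frac{1}{264}\right) \left(-1077\right) + \frac{469079}{2}} = \frac{1}{\frac{359}{176} + \frac{469079}{2}} = \frac{1}{\frac{41279311}{176}} = \frac{176}{41279311}$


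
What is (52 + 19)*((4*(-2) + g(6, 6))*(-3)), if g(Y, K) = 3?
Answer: 1065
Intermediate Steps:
(52 + 19)*((4*(-2) + g(6, 6))*(-3)) = (52 + 19)*((4*(-2) + 3)*(-3)) = 71*((-8 + 3)*(-3)) = 71*(-5*(-3)) = 71*15 = 1065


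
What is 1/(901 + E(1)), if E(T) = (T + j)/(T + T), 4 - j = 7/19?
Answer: 19/17163 ≈ 0.0011070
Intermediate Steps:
j = 69/19 (j = 4 - 7/19 = 69/19 ≈ 3.6316)
E(T) = (69/19 + T)/(2*T) (E(T) = (T + 69/19)/(T + T) = (69/19 + T)/((2*T)) = (69/19 + T)*(1/(2*T)) = (69/19 + T)/(2*T))
1/(901 + E(1)) = 1/(901 + (1/38)*(69 + 19*1)/1) = 1/(901 + (1/38)*1*(69 + 19)) = 1/(901 + (1/38)*1*88) = 1/(901 + 44/19) = 1/(17163/19) = 19/17163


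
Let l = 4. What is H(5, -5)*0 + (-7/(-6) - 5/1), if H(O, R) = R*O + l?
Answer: -23/6 ≈ -3.8333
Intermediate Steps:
H(O, R) = 4 + O*R (H(O, R) = R*O + 4 = O*R + 4 = 4 + O*R)
H(5, -5)*0 + (-7/(-6) - 5/1) = (4 + 5*(-5))*0 + (-7/(-6) - 5/1) = (4 - 25)*0 + (-7*(-⅙) - 5*1) = -21*0 + (7/6 - 5) = 0 - 23/6 = -23/6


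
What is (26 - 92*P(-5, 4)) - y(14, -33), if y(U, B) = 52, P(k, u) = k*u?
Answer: 1814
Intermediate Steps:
(26 - 92*P(-5, 4)) - y(14, -33) = (26 - (-460)*4) - 1*52 = (26 - 92*(-20)) - 52 = (26 + 1840) - 52 = 1866 - 52 = 1814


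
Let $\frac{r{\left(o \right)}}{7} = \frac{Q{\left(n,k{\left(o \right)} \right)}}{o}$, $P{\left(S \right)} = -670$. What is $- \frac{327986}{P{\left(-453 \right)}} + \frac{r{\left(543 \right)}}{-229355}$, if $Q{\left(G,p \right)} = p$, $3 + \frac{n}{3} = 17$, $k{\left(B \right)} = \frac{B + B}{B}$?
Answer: $\frac{583532847913}{1192023465} \approx 489.53$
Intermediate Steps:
$k{\left(B \right)} = 2$ ($k{\left(B \right)} = \frac{2 B}{B} = 2$)
$n = 42$ ($n = -9 + 3 \cdot 17 = -9 + 51 = 42$)
$r{\left(o \right)} = \frac{14}{o}$ ($r{\left(o \right)} = 7 \frac{2}{o} = \frac{14}{o}$)
$- \frac{327986}{P{\left(-453 \right)}} + \frac{r{\left(543 \right)}}{-229355} = - \frac{327986}{-670} + \frac{14 \cdot \frac{1}{543}}{-229355} = \left(-327986\right) \left(- \frac{1}{670}\right) + 14 \cdot \frac{1}{543} \left(- \frac{1}{229355}\right) = \frac{163993}{335} + \frac{14}{543} \left(- \frac{1}{229355}\right) = \frac{163993}{335} - \frac{2}{17791395} = \frac{583532847913}{1192023465}$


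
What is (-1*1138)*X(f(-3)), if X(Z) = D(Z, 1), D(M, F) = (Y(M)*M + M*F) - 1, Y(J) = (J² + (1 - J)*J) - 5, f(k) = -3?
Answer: -22760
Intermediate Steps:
Y(J) = -5 + J² + J*(1 - J) (Y(J) = (J² + J*(1 - J)) - 5 = -5 + J² + J*(1 - J))
D(M, F) = -1 + F*M + M*(-5 + M) (D(M, F) = ((-5 + M)*M + M*F) - 1 = (M*(-5 + M) + F*M) - 1 = (F*M + M*(-5 + M)) - 1 = -1 + F*M + M*(-5 + M))
X(Z) = -1 + Z + Z*(-5 + Z) (X(Z) = -1 + 1*Z + Z*(-5 + Z) = -1 + Z + Z*(-5 + Z))
(-1*1138)*X(f(-3)) = (-1*1138)*(-1 - 3 - 3*(-5 - 3)) = -1138*(-1 - 3 - 3*(-8)) = -1138*(-1 - 3 + 24) = -1138*20 = -22760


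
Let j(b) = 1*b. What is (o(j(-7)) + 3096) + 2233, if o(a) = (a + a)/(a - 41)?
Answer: 127903/24 ≈ 5329.3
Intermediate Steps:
j(b) = b
o(a) = 2*a/(-41 + a) (o(a) = (2*a)/(-41 + a) = 2*a/(-41 + a))
(o(j(-7)) + 3096) + 2233 = (2*(-7)/(-41 - 7) + 3096) + 2233 = (2*(-7)/(-48) + 3096) + 2233 = (2*(-7)*(-1/48) + 3096) + 2233 = (7/24 + 3096) + 2233 = 74311/24 + 2233 = 127903/24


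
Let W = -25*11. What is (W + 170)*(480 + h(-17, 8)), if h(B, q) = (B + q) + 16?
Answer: -51135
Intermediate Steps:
h(B, q) = 16 + B + q
W = -275
(W + 170)*(480 + h(-17, 8)) = (-275 + 170)*(480 + (16 - 17 + 8)) = -105*(480 + 7) = -105*487 = -51135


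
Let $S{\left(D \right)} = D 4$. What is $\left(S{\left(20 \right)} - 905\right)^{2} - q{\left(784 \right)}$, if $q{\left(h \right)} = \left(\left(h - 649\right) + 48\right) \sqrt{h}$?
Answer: $675501$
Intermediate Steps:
$S{\left(D \right)} = 4 D$
$q{\left(h \right)} = \sqrt{h} \left(-601 + h\right)$ ($q{\left(h \right)} = \left(\left(-649 + h\right) + 48\right) \sqrt{h} = \left(-601 + h\right) \sqrt{h} = \sqrt{h} \left(-601 + h\right)$)
$\left(S{\left(20 \right)} - 905\right)^{2} - q{\left(784 \right)} = \left(4 \cdot 20 - 905\right)^{2} - \sqrt{784} \left(-601 + 784\right) = \left(80 - 905\right)^{2} - 28 \cdot 183 = \left(-825\right)^{2} - 5124 = 680625 - 5124 = 675501$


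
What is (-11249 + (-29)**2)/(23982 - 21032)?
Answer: -5204/1475 ≈ -3.5281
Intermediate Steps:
(-11249 + (-29)**2)/(23982 - 21032) = (-11249 + 841)/2950 = -10408*1/2950 = -5204/1475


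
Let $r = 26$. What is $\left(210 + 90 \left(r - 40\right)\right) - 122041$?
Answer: $-123091$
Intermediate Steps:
$\left(210 + 90 \left(r - 40\right)\right) - 122041 = \left(210 + 90 \left(26 - 40\right)\right) - 122041 = \left(210 + 90 \left(-14\right)\right) - 122041 = \left(210 - 1260\right) - 122041 = -1050 - 122041 = -123091$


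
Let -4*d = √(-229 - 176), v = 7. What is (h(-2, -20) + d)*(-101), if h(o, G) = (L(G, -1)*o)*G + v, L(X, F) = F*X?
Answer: -81507 + 909*I*√5/4 ≈ -81507.0 + 508.15*I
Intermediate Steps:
h(o, G) = 7 - o*G² (h(o, G) = ((-G)*o)*G + 7 = (-G*o)*G + 7 = -o*G² + 7 = 7 - o*G²)
d = -9*I*√5/4 (d = -√(-229 - 176)/4 = -9*I*√5/4 ≈ -5.0312*I)
(h(-2, -20) + d)*(-101) = ((7 - 1*(-2)*(-20)²) - 9*I*√5/4)*(-101) = ((7 - 1*(-2)*400) - 9*I*√5/4)*(-101) = ((7 + 800) - 9*I*√5/4)*(-101) = (807 - 9*I*√5/4)*(-101) = -81507 + 909*I*√5/4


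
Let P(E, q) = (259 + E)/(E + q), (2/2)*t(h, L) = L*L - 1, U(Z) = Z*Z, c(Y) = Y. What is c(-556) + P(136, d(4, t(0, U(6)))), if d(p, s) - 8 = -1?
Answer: -79113/143 ≈ -553.24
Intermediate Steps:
U(Z) = Z²
t(h, L) = -1 + L² (t(h, L) = L*L - 1 = L² - 1 = -1 + L²)
d(p, s) = 7 (d(p, s) = 8 - 1 = 7)
P(E, q) = (259 + E)/(E + q)
c(-556) + P(136, d(4, t(0, U(6)))) = -556 + (259 + 136)/(136 + 7) = -556 + 395/143 = -79113/143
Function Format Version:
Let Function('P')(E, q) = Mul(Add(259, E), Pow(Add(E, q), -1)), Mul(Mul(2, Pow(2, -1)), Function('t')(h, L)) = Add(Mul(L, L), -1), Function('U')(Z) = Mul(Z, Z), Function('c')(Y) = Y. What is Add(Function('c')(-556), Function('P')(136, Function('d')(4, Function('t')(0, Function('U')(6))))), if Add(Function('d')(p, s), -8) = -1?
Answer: Rational(-79113, 143) ≈ -553.24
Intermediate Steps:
Function('U')(Z) = Pow(Z, 2)
Function('t')(h, L) = Add(-1, Pow(L, 2)) (Function('t')(h, L) = Add(Mul(L, L), -1) = Add(Pow(L, 2), -1) = Add(-1, Pow(L, 2)))
Function('d')(p, s) = 7 (Function('d')(p, s) = Add(8, -1) = 7)
Function('P')(E, q) = Mul(Pow(Add(E, q), -1), Add(259, E))
Add(Function('c')(-556), Function('P')(136, Function('d')(4, Function('t')(0, Function('U')(6))))) = Add(-556, Mul(Pow(Add(136, 7), -1), Add(259, 136))) = Add(-556, Mul(Pow(143, -1), 395)) = Add(-556, Mul(Rational(1, 143), 395)) = Add(-556, Rational(395, 143)) = Rational(-79113, 143)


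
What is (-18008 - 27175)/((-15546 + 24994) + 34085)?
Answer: -15061/14511 ≈ -1.0379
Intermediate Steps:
(-18008 - 27175)/((-15546 + 24994) + 34085) = -45183/(9448 + 34085) = -45183/43533 = -45183*1/43533 = -15061/14511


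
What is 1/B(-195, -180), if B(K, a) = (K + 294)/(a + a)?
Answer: -40/11 ≈ -3.6364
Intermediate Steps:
B(K, a) = (294 + K)/(2*a) (B(K, a) = (294 + K)/((2*a)) = (294 + K)*(1/(2*a)) = (294 + K)/(2*a))
1/B(-195, -180) = 1/((½)*(294 - 195)/(-180)) = 1/((½)*(-1/180)*99) = 1/(-11/40) = -40/11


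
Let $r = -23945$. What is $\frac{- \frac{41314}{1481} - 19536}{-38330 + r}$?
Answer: $\frac{5794826}{18445855} \approx 0.31415$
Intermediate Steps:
$\frac{- \frac{41314}{1481} - 19536}{-38330 + r} = \frac{- \frac{41314}{1481} - 19536}{-38330 - 23945} = \frac{\left(-41314\right) \frac{1}{1481} - 19536}{-62275} = \left(- \frac{41314}{1481} - 19536\right) \left(- \frac{1}{62275}\right) = \left(- \frac{28974130}{1481}\right) \left(- \frac{1}{62275}\right) = \frac{5794826}{18445855}$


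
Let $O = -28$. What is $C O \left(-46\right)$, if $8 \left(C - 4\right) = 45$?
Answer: $12397$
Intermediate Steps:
$C = \frac{77}{8}$ ($C = 4 + \frac{1}{8} \cdot 45 = 4 + \frac{45}{8} = \frac{77}{8} \approx 9.625$)
$C O \left(-46\right) = \frac{77}{8} \left(-28\right) \left(-46\right) = \left(- \frac{539}{2}\right) \left(-46\right) = 12397$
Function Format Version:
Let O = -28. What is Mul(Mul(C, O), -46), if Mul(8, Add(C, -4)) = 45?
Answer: 12397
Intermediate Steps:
C = Rational(77, 8) (C = Add(4, Mul(Rational(1, 8), 45)) = Add(4, Rational(45, 8)) = Rational(77, 8) ≈ 9.6250)
Mul(Mul(C, O), -46) = Mul(Mul(Rational(77, 8), -28), -46) = Mul(Rational(-539, 2), -46) = 12397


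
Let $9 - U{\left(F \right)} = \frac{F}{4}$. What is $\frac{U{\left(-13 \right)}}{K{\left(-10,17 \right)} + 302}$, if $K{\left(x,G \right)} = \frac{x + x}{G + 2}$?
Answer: $\frac{931}{22872} \approx 0.040705$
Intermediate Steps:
$U{\left(F \right)} = 9 - \frac{F}{4}$
$K{\left(x,G \right)} = \frac{2 x}{2 + G}$
$\frac{U{\left(-13 \right)}}{K{\left(-10,17 \right)} + 302} = \frac{9 - - \frac{13}{4}}{2 \left(-10\right) \frac{1}{2 + 17} + 302} = \frac{9 + \frac{13}{4}}{2 \left(-10\right) \frac{1}{19} + 302} = \frac{49}{4 \left(2 \left(-10\right) \frac{1}{19} + 302\right)} = \frac{49}{4 \left(- \frac{20}{19} + 302\right)} = \frac{49}{4 \cdot \frac{5718}{19}} = \frac{49}{4} \cdot \frac{19}{5718} = \frac{931}{22872}$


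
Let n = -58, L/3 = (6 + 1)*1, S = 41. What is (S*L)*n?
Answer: -49938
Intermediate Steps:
L = 21 (L = 3*((6 + 1)*1) = 3*(7*1) = 3*7 = 21)
(S*L)*n = (41*21)*(-58) = 861*(-58) = -49938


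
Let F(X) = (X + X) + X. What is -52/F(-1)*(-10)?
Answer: -520/3 ≈ -173.33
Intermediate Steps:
F(X) = 3*X (F(X) = 2*X + X = 3*X)
-52/F(-1)*(-10) = -52/(3*(-1))*(-10) = -52/(-3)*(-10) = -52*(-1)/3*(-10) = -4*(-13/3)*(-10) = (52/3)*(-10) = -520/3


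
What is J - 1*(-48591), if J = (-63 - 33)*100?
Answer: 38991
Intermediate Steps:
J = -9600 (J = -96*100 = -9600)
J - 1*(-48591) = -9600 - 1*(-48591) = -9600 + 48591 = 38991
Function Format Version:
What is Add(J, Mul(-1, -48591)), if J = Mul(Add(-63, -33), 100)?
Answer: 38991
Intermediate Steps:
J = -9600 (J = Mul(-96, 100) = -9600)
Add(J, Mul(-1, -48591)) = Add(-9600, Mul(-1, -48591)) = Add(-9600, 48591) = 38991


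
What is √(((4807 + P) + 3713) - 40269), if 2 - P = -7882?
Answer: I*√23865 ≈ 154.48*I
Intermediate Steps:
P = 7884 (P = 2 - 1*(-7882) = 2 + 7882 = 7884)
√(((4807 + P) + 3713) - 40269) = √(((4807 + 7884) + 3713) - 40269) = √((12691 + 3713) - 40269) = √(16404 - 40269) = √(-23865) = I*√23865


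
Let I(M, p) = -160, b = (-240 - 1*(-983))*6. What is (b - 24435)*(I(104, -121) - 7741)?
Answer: 157838277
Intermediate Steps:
b = 4458 (b = (-240 + 983)*6 = 743*6 = 4458)
(b - 24435)*(I(104, -121) - 7741) = (4458 - 24435)*(-160 - 7741) = -19977*(-7901) = 157838277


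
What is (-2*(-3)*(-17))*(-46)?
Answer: 4692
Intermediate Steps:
(-2*(-3)*(-17))*(-46) = (-1*(-6)*(-17))*(-46) = (6*(-17))*(-46) = -102*(-46) = 4692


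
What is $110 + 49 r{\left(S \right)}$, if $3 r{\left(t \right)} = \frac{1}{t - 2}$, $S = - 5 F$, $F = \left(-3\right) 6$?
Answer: $\frac{29089}{264} \approx 110.19$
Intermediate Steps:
$F = -18$
$S = 90$ ($S = \left(-5\right) \left(-18\right) = 90$)
$r{\left(t \right)} = \frac{1}{3 \left(-2 + t\right)}$ ($r{\left(t \right)} = \frac{1}{3 \left(t - 2\right)} = \frac{1}{3 \left(-2 + t\right)}$)
$110 + 49 r{\left(S \right)} = 110 + 49 \frac{1}{3 \left(-2 + 90\right)} = 110 + 49 \frac{1}{3 \cdot 88} = 110 + 49 \cdot \frac{1}{3} \cdot \frac{1}{88} = 110 + 49 \cdot \frac{1}{264} = 110 + \frac{49}{264} = \frac{29089}{264}$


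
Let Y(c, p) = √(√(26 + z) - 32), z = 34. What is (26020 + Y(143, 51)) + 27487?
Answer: 53507 + √(-32 + 2*√15) ≈ 53507.0 + 4.9248*I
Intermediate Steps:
Y(c, p) = √(-32 + 2*√15) (Y(c, p) = √(√(26 + 34) - 32) = √(√60 - 32) = √(2*√15 - 32) = √(-32 + 2*√15))
(26020 + Y(143, 51)) + 27487 = (26020 + √(-32 + 2*√15)) + 27487 = 53507 + √(-32 + 2*√15)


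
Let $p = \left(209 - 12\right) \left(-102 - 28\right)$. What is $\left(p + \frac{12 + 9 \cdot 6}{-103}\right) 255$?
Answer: $- \frac{672663480}{103} \approx -6.5307 \cdot 10^{6}$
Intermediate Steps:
$p = -25610$ ($p = 197 \left(-130\right) = -25610$)
$\left(p + \frac{12 + 9 \cdot 6}{-103}\right) 255 = \left(-25610 + \frac{12 + 9 \cdot 6}{-103}\right) 255 = \left(-25610 + \left(12 + 54\right) \left(- \frac{1}{103}\right)\right) 255 = \left(-25610 + 66 \left(- \frac{1}{103}\right)\right) 255 = \left(-25610 - \frac{66}{103}\right) 255 = \left(- \frac{2637896}{103}\right) 255 = - \frac{672663480}{103}$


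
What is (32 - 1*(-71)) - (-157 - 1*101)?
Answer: 361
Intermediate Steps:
(32 - 1*(-71)) - (-157 - 1*101) = (32 + 71) - (-157 - 101) = 103 - 1*(-258) = 103 + 258 = 361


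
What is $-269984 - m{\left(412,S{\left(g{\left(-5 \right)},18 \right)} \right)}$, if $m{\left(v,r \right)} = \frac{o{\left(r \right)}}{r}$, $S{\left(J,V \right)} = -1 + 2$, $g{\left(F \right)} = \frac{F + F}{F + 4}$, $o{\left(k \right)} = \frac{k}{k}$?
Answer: $-269985$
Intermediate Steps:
$o{\left(k \right)} = 1$
$g{\left(F \right)} = \frac{2 F}{4 + F}$
$S{\left(J,V \right)} = 1$
$m{\left(v,r \right)} = \frac{1}{r}$ ($m{\left(v,r \right)} = 1 \frac{1}{r} = \frac{1}{r}$)
$-269984 - m{\left(412,S{\left(g{\left(-5 \right)},18 \right)} \right)} = -269984 - 1^{-1} = -269984 - 1 = -269985$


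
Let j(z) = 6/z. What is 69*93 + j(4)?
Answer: 12837/2 ≈ 6418.5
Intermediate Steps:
69*93 + j(4) = 69*93 + 6/4 = 6417 + 6*(¼) = 6417 + 3/2 = 12837/2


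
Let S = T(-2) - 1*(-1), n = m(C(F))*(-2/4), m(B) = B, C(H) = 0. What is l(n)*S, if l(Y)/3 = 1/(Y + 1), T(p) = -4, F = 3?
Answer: -9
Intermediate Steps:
n = 0 (n = 0*(-2/4) = 0*(-2*1/4) = 0*(-1/2) = 0)
S = -3 (S = -4 - 1*(-1) = -4 + 1 = -3)
l(Y) = 3/(1 + Y) (l(Y) = 3/(Y + 1) = 3/(1 + Y))
l(n)*S = (3/(1 + 0))*(-3) = (3/1)*(-3) = (3*1)*(-3) = 3*(-3) = -9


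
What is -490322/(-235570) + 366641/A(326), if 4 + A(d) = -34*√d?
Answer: 13256285599/2219304970 - 6232897*√326/188420 ≈ -591.30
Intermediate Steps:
A(d) = -4 - 34*√d
-490322/(-235570) + 366641/A(326) = -490322/(-235570) + 366641/(-4 - 34*√326) = -490322*(-1/235570) + 366641/(-4 - 34*√326) = 245161/117785 + 366641/(-4 - 34*√326)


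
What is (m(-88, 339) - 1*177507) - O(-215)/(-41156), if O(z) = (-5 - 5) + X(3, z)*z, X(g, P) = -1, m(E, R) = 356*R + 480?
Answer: -2318852303/41156 ≈ -56343.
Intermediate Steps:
m(E, R) = 480 + 356*R
O(z) = -10 - z (O(z) = (-5 - 5) - z = -10 - z)
(m(-88, 339) - 1*177507) - O(-215)/(-41156) = ((480 + 356*339) - 1*177507) - (-10 - 1*(-215))/(-41156) = ((480 + 120684) - 177507) - (-10 + 215)*(-1)/41156 = (121164 - 177507) - 205*(-1)/41156 = -56343 - 1*(-205/41156) = -56343 + 205/41156 = -2318852303/41156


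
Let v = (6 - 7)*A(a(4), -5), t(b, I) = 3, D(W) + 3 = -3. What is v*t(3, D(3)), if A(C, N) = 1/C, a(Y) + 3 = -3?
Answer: ½ ≈ 0.50000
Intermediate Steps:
a(Y) = -6 (a(Y) = -3 - 3 = -6)
D(W) = -6 (D(W) = -3 - 3 = -6)
v = ⅙ (v = (6 - 7)/(-6) = -1*(-⅙) = ⅙ ≈ 0.16667)
v*t(3, D(3)) = (⅙)*3 = ½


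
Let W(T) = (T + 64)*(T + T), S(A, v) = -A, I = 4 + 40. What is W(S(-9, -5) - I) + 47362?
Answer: 45332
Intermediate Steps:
I = 44
W(T) = 2*T*(64 + T) (W(T) = (64 + T)*(2*T) = 2*T*(64 + T))
W(S(-9, -5) - I) + 47362 = 2*(-1*(-9) - 1*44)*(64 + (-1*(-9) - 1*44)) + 47362 = 2*(9 - 44)*(64 + (9 - 44)) + 47362 = 2*(-35)*(64 - 35) + 47362 = 2*(-35)*29 + 47362 = -2030 + 47362 = 45332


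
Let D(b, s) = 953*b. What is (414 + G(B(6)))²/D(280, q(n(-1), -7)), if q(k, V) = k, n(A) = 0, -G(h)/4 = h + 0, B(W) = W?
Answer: 7605/13342 ≈ 0.57000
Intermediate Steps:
G(h) = -4*h (G(h) = -4*(h + 0) = -4*h)
(414 + G(B(6)))²/D(280, q(n(-1), -7)) = (414 - 4*6)²/((953*280)) = (414 - 24)²/266840 = 390²*(1/266840) = 152100*(1/266840) = 7605/13342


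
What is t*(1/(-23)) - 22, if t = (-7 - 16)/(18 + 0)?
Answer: -395/18 ≈ -21.944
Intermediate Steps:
t = -23/18 ≈ -1.2778
t*(1/(-23)) - 22 = -23/(18*(-23)) - 22 = -23*(-1)/(18*23) - 22 = -23/18*(-1/23) - 22 = 1/18 - 22 = -395/18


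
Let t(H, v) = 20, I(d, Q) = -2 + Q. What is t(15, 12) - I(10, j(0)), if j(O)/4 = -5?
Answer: 42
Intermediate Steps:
j(O) = -20 (j(O) = 4*(-5) = -20)
t(15, 12) - I(10, j(0)) = 20 - (-2 - 20) = 20 - 1*(-22) = 20 + 22 = 42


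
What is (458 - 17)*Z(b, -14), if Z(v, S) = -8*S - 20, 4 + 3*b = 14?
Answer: 40572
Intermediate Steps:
b = 10/3 (b = -4/3 + (⅓)*14 = -4/3 + 14/3 = 10/3 ≈ 3.3333)
Z(v, S) = -20 - 8*S
(458 - 17)*Z(b, -14) = (458 - 17)*(-20 - 8*(-14)) = 441*(-20 + 112) = 441*92 = 40572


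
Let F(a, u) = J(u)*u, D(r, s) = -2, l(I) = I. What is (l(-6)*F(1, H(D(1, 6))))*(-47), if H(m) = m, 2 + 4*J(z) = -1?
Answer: 423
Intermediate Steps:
J(z) = -¾ (J(z) = -½ + (¼)*(-1) = -½ - ¼ = -¾)
F(a, u) = -3*u/4
(l(-6)*F(1, H(D(1, 6))))*(-47) = -(-9)*(-2)/2*(-47) = -6*3/2*(-47) = -9*(-47) = 423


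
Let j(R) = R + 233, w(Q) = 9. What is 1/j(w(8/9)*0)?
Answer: 1/233 ≈ 0.0042918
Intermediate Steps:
j(R) = 233 + R
1/j(w(8/9)*0) = 1/(233 + 9*0) = 1/(233 + 0) = 1/233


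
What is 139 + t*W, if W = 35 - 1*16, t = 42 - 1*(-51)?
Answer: 1906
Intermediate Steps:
t = 93 (t = 42 + 51 = 93)
W = 19 (W = 35 - 16 = 19)
139 + t*W = 139 + 93*19 = 139 + 1767 = 1906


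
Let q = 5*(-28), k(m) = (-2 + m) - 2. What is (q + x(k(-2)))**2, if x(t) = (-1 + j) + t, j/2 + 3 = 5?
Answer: 20449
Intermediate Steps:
j = 4 (j = -6 + 2*5 = -6 + 10 = 4)
k(m) = -4 + m
x(t) = 3 + t (x(t) = (-1 + 4) + t = 3 + t)
q = -140
(q + x(k(-2)))**2 = (-140 + (3 + (-4 - 2)))**2 = (-140 + (3 - 6))**2 = (-140 - 3)**2 = (-143)**2 = 20449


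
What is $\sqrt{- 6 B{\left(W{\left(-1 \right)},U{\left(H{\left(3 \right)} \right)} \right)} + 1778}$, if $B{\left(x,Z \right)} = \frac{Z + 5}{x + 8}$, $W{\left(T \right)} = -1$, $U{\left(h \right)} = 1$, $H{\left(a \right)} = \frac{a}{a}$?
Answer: $\frac{\sqrt{86870}}{7} \approx 42.105$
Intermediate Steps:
$H{\left(a \right)} = 1$
$B{\left(x,Z \right)} = \frac{5 + Z}{8 + x}$
$\sqrt{- 6 B{\left(W{\left(-1 \right)},U{\left(H{\left(3 \right)} \right)} \right)} + 1778} = \sqrt{- 6 \frac{5 + 1}{8 - 1} + 1778} = \sqrt{- 6 \cdot \frac{1}{7} \cdot 6 + 1778} = \sqrt{\left(-6\right) \frac{6}{7} + 1778} = \sqrt{- \frac{36}{7} + 1778} = \sqrt{\frac{12410}{7}} = \frac{\sqrt{86870}}{7}$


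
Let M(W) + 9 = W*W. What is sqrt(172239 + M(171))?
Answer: sqrt(201471) ≈ 448.85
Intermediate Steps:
M(W) = -9 + W**2 (M(W) = -9 + W*W = -9 + W**2)
sqrt(172239 + M(171)) = sqrt(172239 + (-9 + 171**2)) = sqrt(172239 + (-9 + 29241)) = sqrt(172239 + 29232) = sqrt(201471)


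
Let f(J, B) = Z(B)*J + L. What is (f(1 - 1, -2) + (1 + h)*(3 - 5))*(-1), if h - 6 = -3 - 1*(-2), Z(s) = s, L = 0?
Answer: 12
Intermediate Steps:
f(J, B) = B*J (f(J, B) = B*J + 0 = B*J)
h = 5 (h = 6 + (-3 - 1*(-2)) = 6 + (-3 + 2) = 6 - 1 = 5)
(f(1 - 1, -2) + (1 + h)*(3 - 5))*(-1) = (-2*(1 - 1) + (1 + 5)*(3 - 5))*(-1) = (-2*0 + 6*(-2))*(-1) = (0 - 12)*(-1) = -12*(-1) = 12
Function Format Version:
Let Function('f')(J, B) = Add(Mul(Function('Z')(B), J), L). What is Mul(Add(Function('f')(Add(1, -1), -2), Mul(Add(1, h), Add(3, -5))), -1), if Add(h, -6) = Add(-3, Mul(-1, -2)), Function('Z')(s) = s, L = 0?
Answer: 12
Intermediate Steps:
Function('f')(J, B) = Mul(B, J) (Function('f')(J, B) = Add(Mul(B, J), 0) = Mul(B, J))
h = 5 (h = Add(6, Add(-3, Mul(-1, -2))) = Add(6, Add(-3, 2)) = Add(6, -1) = 5)
Mul(Add(Function('f')(Add(1, -1), -2), Mul(Add(1, h), Add(3, -5))), -1) = Mul(Add(Mul(-2, Add(1, -1)), Mul(Add(1, 5), Add(3, -5))), -1) = Mul(Add(Mul(-2, 0), Mul(6, -2)), -1) = Mul(Add(0, -12), -1) = Mul(-12, -1) = 12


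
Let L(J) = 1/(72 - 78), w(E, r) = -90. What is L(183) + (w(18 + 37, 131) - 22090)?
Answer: -133081/6 ≈ -22180.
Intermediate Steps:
L(J) = -⅙ (L(J) = 1/(-6) = -⅙)
L(183) + (w(18 + 37, 131) - 22090) = -⅙ + (-90 - 22090) = -⅙ - 22180 = -133081/6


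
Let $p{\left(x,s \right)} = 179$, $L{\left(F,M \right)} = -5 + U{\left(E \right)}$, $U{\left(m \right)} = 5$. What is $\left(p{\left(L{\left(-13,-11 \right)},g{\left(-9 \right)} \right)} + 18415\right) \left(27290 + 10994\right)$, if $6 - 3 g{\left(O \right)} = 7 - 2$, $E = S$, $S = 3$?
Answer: $711852696$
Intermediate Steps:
$E = 3$
$g{\left(O \right)} = \frac{1}{3}$ ($g{\left(O \right)} = 2 - \frac{7 - 2}{3} = 2 - \frac{5}{3} = \frac{1}{3}$)
$L{\left(F,M \right)} = 0$ ($L{\left(F,M \right)} = -5 + 5 = 0$)
$\left(p{\left(L{\left(-13,-11 \right)},g{\left(-9 \right)} \right)} + 18415\right) \left(27290 + 10994\right) = \left(179 + 18415\right) \left(27290 + 10994\right) = 18594 \cdot 38284 = 711852696$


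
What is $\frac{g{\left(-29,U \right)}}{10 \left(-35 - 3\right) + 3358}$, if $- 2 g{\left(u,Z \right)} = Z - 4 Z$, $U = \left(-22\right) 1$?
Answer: $- \frac{33}{2978} \approx -0.011081$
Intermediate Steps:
$U = -22$
$g{\left(u,Z \right)} = \frac{3 Z}{2}$ ($g{\left(u,Z \right)} = - \frac{Z - 4 Z}{2} = - \frac{\left(-3\right) Z}{2} = \frac{3 Z}{2}$)
$\frac{g{\left(-29,U \right)}}{10 \left(-35 - 3\right) + 3358} = \frac{\frac{3}{2} \left(-22\right)}{10 \left(-35 - 3\right) + 3358} = - \frac{33}{10 \left(-35 + \left(-13 + 10\right)\right) + 3358} = - \frac{33}{10 \left(-35 - 3\right) + 3358} = - \frac{33}{10 \left(-38\right) + 3358} = - \frac{33}{-380 + 3358} = - \frac{33}{2978}$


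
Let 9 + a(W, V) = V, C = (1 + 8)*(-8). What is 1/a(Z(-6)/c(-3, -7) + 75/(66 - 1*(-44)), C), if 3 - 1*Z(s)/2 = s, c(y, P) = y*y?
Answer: -1/81 ≈ -0.012346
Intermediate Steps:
c(y, P) = y²
Z(s) = 6 - 2*s
C = -72 (C = 9*(-8) = -72)
a(W, V) = -9 + V
1/a(Z(-6)/c(-3, -7) + 75/(66 - 1*(-44)), C) = 1/(-9 - 72) = 1/(-81) = -1/81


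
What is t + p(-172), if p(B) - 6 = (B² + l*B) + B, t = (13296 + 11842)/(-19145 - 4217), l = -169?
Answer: 683162397/11681 ≈ 58485.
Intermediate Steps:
t = -12569/11681 (t = 25138/(-23362) = 25138*(-1/23362) = -12569/11681 ≈ -1.0760)
p(B) = 6 + B² - 168*B (p(B) = 6 + ((B² - 169*B) + B) = 6 + (B² - 168*B) = 6 + B² - 168*B)
t + p(-172) = -12569/11681 + (6 + (-172)² - 168*(-172)) = -12569/11681 + (6 + 29584 + 28896) = -12569/11681 + 58486 = 683162397/11681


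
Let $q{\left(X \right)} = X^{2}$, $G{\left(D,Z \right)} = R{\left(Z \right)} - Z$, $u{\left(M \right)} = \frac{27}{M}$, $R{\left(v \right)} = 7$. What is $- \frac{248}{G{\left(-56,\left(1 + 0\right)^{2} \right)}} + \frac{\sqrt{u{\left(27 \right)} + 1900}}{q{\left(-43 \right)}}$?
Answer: $- \frac{124}{3} + \frac{\sqrt{1901}}{1849} \approx -41.31$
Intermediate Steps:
$G{\left(D,Z \right)} = 7 - Z$
$- \frac{248}{G{\left(-56,\left(1 + 0\right)^{2} \right)}} + \frac{\sqrt{u{\left(27 \right)} + 1900}}{q{\left(-43 \right)}} = - \frac{248}{7 - \left(1 + 0\right)^{2}} + \frac{\sqrt{\frac{27}{27} + 1900}}{\left(-43\right)^{2}} = - \frac{248}{7 - 1^{2}} + \frac{\sqrt{27 \cdot \frac{1}{27} + 1900}}{1849} = - \frac{248}{7 - 1} + \sqrt{1 + 1900} \cdot \frac{1}{1849} = - \frac{248}{7 - 1} + \sqrt{1901} \cdot \frac{1}{1849} = - \frac{248}{6} + \frac{\sqrt{1901}}{1849} = \left(-248\right) \frac{1}{6} + \frac{\sqrt{1901}}{1849} = - \frac{124}{3} + \frac{\sqrt{1901}}{1849}$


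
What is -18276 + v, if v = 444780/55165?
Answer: -201550152/11033 ≈ -18268.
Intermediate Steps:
v = 88956/11033 (v = 444780*(1/55165) = 88956/11033 ≈ 8.0627)
-18276 + v = -18276 + 88956/11033 = -201550152/11033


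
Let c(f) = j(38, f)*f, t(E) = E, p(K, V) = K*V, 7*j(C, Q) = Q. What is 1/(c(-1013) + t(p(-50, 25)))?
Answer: 7/1017419 ≈ 6.8802e-6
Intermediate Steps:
j(C, Q) = Q/7
c(f) = f²/7 (c(f) = (f/7)*f = f²/7)
1/(c(-1013) + t(p(-50, 25))) = 1/((⅐)*(-1013)² - 50*25) = 1/((⅐)*1026169 - 1250) = 1/(1026169/7 - 1250) = 1/(1017419/7) = 7/1017419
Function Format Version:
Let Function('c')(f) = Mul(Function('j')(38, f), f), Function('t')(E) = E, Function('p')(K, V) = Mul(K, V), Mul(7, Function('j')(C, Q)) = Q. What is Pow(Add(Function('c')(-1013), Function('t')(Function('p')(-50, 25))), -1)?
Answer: Rational(7, 1017419) ≈ 6.8802e-6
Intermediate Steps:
Function('j')(C, Q) = Mul(Rational(1, 7), Q)
Function('c')(f) = Mul(Rational(1, 7), Pow(f, 2)) (Function('c')(f) = Mul(Mul(Rational(1, 7), f), f) = Mul(Rational(1, 7), Pow(f, 2)))
Pow(Add(Function('c')(-1013), Function('t')(Function('p')(-50, 25))), -1) = Pow(Add(Mul(Rational(1, 7), Pow(-1013, 2)), Mul(-50, 25)), -1) = Pow(Add(Mul(Rational(1, 7), 1026169), -1250), -1) = Pow(Add(Rational(1026169, 7), -1250), -1) = Pow(Rational(1017419, 7), -1) = Rational(7, 1017419)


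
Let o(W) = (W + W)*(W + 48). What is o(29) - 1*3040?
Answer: 1426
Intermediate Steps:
o(W) = 2*W*(48 + W) (o(W) = (2*W)*(48 + W) = 2*W*(48 + W))
o(29) - 1*3040 = 2*29*(48 + 29) - 1*3040 = 2*29*77 - 3040 = 4466 - 3040 = 1426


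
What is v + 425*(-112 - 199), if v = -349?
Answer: -132524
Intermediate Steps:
v + 425*(-112 - 199) = -349 + 425*(-112 - 199) = -349 + 425*(-311) = -349 - 132175 = -132524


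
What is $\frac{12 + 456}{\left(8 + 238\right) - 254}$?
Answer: $- \frac{117}{2} \approx -58.5$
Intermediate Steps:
$\frac{12 + 456}{\left(8 + 238\right) - 254} = \frac{468}{246 - 254} = \frac{468}{-8} = 468 \left(- \frac{1}{8}\right) = - \frac{117}{2}$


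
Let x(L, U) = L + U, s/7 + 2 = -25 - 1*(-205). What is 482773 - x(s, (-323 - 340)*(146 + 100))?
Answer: 644625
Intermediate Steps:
s = 1246 (s = -14 + 7*(-25 - 1*(-205)) = -14 + 7*(-25 + 205) = -14 + 7*180 = -14 + 1260 = 1246)
482773 - x(s, (-323 - 340)*(146 + 100)) = 482773 - (1246 + (-323 - 340)*(146 + 100)) = 482773 - (1246 - 663*246) = 482773 - (1246 - 163098) = 482773 - 1*(-161852) = 482773 + 161852 = 644625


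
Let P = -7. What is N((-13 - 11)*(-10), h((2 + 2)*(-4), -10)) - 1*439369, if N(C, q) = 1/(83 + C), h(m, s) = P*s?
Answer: -141916186/323 ≈ -4.3937e+5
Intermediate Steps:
h(m, s) = -7*s
N((-13 - 11)*(-10), h((2 + 2)*(-4), -10)) - 1*439369 = 1/(83 + (-13 - 11)*(-10)) - 1*439369 = 1/(83 - 24*(-10)) - 439369 = 1/(83 + 240) - 439369 = 1/323 - 439369 = -141916186/323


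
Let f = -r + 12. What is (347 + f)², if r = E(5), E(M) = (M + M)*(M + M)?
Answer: 67081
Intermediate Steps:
E(M) = 4*M² (E(M) = (2*M)*(2*M) = 4*M²)
r = 100 (r = 4*5² = 4*25 = 100)
f = -88 (f = -1*100 + 12 = -100 + 12 = -88)
(347 + f)² = (347 - 88)² = 259² = 67081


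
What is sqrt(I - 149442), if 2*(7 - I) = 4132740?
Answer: I*sqrt(2215805) ≈ 1488.6*I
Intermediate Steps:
I = -2066363 (I = 7 - 1/2*4132740 = 7 - 2066370 = -2066363)
sqrt(I - 149442) = sqrt(-2066363 - 149442) = sqrt(-2215805) = I*sqrt(2215805)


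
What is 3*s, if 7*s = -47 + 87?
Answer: 120/7 ≈ 17.143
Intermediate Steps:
s = 40/7 (s = (-47 + 87)/7 = (⅐)*40 = 40/7 ≈ 5.7143)
3*s = 3*(40/7) = 120/7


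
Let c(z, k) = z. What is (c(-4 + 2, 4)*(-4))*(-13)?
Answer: -104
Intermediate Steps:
(c(-4 + 2, 4)*(-4))*(-13) = ((-4 + 2)*(-4))*(-13) = -2*(-4)*(-13) = 8*(-13) = -104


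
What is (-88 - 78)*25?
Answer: -4150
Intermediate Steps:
(-88 - 78)*25 = -166*25 = -4150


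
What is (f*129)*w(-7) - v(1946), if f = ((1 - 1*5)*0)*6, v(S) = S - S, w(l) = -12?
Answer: 0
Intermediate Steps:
v(S) = 0
f = 0 (f = ((1 - 5)*0)*6 = -4*0*6 = 0*6 = 0)
(f*129)*w(-7) - v(1946) = (0*129)*(-12) - 1*0 = 0*(-12) + 0 = 0 + 0 = 0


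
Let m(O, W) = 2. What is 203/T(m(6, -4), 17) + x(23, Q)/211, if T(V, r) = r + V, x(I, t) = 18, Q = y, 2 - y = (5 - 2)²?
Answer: 43175/4009 ≈ 10.770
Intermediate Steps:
y = -7 (y = 2 - (5 - 2)² = 2 - 1*3² = 2 - 1*9 = 2 - 9 = -7)
Q = -7
T(V, r) = V + r
203/T(m(6, -4), 17) + x(23, Q)/211 = 203/(2 + 17) + 18/211 = 203/19 + 18*(1/211) = 203*(1/19) + 18/211 = 203/19 + 18/211 = 43175/4009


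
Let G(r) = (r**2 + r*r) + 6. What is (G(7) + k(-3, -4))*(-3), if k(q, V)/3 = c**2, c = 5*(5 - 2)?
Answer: -2337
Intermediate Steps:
G(r) = 6 + 2*r**2 (G(r) = (r**2 + r**2) + 6 = 2*r**2 + 6 = 6 + 2*r**2)
c = 15 (c = 5*3 = 15)
k(q, V) = 675 (k(q, V) = 3*15**2 = 3*225 = 675)
(G(7) + k(-3, -4))*(-3) = ((6 + 2*7**2) + 675)*(-3) = ((6 + 2*49) + 675)*(-3) = ((6 + 98) + 675)*(-3) = (104 + 675)*(-3) = 779*(-3) = -2337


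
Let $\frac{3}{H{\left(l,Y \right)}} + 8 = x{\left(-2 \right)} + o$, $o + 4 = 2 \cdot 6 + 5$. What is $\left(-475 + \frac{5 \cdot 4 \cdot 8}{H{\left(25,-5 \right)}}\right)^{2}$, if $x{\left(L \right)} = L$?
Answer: $99225$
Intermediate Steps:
$o = 13$ ($o = -4 + \left(2 \cdot 6 + 5\right) = -4 + \left(12 + 5\right) = -4 + 17 = 13$)
$H{\left(l,Y \right)} = 1$ ($H{\left(l,Y \right)} = \frac{3}{-8 + \left(-2 + 13\right)} = \frac{3}{-8 + 11} = \frac{3}{3} = 3 \cdot \frac{1}{3} = 1$)
$\left(-475 + \frac{5 \cdot 4 \cdot 8}{H{\left(25,-5 \right)}}\right)^{2} = \left(-475 + \frac{5 \cdot 4 \cdot 8}{1}\right)^{2} = \left(-475 + 20 \cdot 8 \cdot 1\right)^{2} = \left(-475 + 160 \cdot 1\right)^{2} = \left(-475 + 160\right)^{2} = \left(-315\right)^{2} = 99225$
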